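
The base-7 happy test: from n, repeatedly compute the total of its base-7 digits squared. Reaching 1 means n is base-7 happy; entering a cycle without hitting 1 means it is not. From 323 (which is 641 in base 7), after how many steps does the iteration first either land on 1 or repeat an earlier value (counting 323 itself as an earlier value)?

6

323 = (6,4,1)_7 → 6² + 4² + 1² = 53
53 = (1,0,4)_7 → 1² + 0² + 4² = 17
17 = (2,3)_7 → 2² + 3² = 13
13 = (1,6)_7 → 1² + 6² = 37
37 = (5,2)_7 → 5² + 2² = 29
29 = (4,1)_7 → 4² + 1² = 17  — 17 repeats.
That took 6 steps.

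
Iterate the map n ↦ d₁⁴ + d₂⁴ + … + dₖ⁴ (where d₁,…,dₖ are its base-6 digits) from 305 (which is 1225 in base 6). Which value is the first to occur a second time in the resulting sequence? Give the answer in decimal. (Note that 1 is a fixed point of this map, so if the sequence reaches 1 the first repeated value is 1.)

305 = (1,2,2,5)_6 → 1⁴ + 2⁴ + 2⁴ + 5⁴ = 658
658 = (3,0,1,4)_6 → 3⁴ + 0⁴ + 1⁴ + 4⁴ = 338
338 = (1,3,2,2)_6 → 1⁴ + 3⁴ + 2⁴ + 2⁴ = 114
114 = (3,1,0)_6 → 3⁴ + 1⁴ + 0⁴ = 82
82 = (2,1,4)_6 → 2⁴ + 1⁴ + 4⁴ = 273
273 = (1,1,3,3)_6 → 1⁴ + 1⁴ + 3⁴ + 3⁴ = 164
164 = (4,3,2)_6 → 4⁴ + 3⁴ + 2⁴ = 353
353 = (1,3,4,5)_6 → 1⁴ + 3⁴ + 4⁴ + 5⁴ = 963
963 = (4,2,4,3)_6 → 4⁴ + 2⁴ + 4⁴ + 3⁴ = 609
609 = (2,4,5,3)_6 → 2⁴ + 4⁴ + 5⁴ + 3⁴ = 978
978 = (4,3,1,0)_6 → 4⁴ + 3⁴ + 1⁴ + 0⁴ = 338  — 338 already appeared earlier.

338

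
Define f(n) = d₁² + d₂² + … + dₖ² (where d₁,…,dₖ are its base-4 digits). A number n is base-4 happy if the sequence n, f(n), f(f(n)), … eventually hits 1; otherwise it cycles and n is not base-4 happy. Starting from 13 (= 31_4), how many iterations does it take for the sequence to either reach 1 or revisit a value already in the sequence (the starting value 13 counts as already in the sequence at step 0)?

4

13 = (3,1)_4 → 10
10 = (2,2)_4 → 8
8 = (2,0)_4 → 4
4 = (1,0)_4 → 1  — reached 1.
That took 4 steps.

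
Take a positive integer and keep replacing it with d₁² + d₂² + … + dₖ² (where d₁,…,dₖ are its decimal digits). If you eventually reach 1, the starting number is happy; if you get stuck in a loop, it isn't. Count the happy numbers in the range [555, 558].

1

555: 555 → 75 → 74 → 65 → 61 → 37 → 58 → 89 → 145 → 42 → 20 → 4 → 16 → 37  — not happy
556: 556 → 86 → 100 → 1  — happy
557: 557 → 99 → 162 → 41 → 17 → 50 → 25 → 29 → 85 → 89 → 145 → 42 → 20 → 4 → 16 → 37 → 58 → 89  — not happy
558: 558 → 114 → 18 → 65 → 61 → 37 → 58 → 89 → 145 → 42 → 20 → 4 → 16 → 37  — not happy
happy: 556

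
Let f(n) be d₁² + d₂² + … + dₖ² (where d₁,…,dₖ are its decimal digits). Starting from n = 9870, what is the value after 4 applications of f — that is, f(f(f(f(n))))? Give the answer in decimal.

9870 → 9² + 8² + 7² + 0² = 81 + 64 + 49 + 0 = 194
194 → 1² + 9² + 4² = 1 + 81 + 16 = 98
98 → 9² + 8² = 81 + 64 = 145
145 → 1² + 4² + 5² = 1 + 16 + 25 = 42

42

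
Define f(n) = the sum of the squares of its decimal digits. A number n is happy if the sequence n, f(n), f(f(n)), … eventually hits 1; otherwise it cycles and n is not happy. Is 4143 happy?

4143 → 4² + 1² + 4² + 3² = 16 + 1 + 16 + 9 = 42
42 → 4² + 2² = 16 + 4 = 20
20 → 2² + 0² = 4 + 0 = 4
4 → 4² = 16
16 → 1² + 6² = 1 + 36 = 37
37 → 3² + 7² = 9 + 49 = 58
58 → 5² + 8² = 25 + 64 = 89
89 → 8² + 9² = 64 + 81 = 145
145 → 1² + 4² + 5² = 1 + 16 + 25 = 42  — 42 already seen; the sequence cycles without reaching 1.

not happy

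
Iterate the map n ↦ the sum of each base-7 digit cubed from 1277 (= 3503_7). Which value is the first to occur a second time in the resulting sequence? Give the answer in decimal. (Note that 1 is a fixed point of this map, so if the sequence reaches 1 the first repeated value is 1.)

1277 = (3,5,0,3)_7 → 179
179 = (3,4,4)_7 → 155
155 = (3,1,1)_7 → 29
29 = (4,1)_7 → 65
65 = (1,2,2)_7 → 17
17 = (2,3)_7 → 35
35 = (5,0)_7 → 125
125 = (2,3,6)_7 → 251
251 = (5,0,6)_7 → 341
341 = (6,6,5)_7 → 557
557 = (1,4,2,4)_7 → 137
137 = (2,5,4)_7 → 197
197 = (4,0,1)_7 → 65  — 65 already appeared earlier.

65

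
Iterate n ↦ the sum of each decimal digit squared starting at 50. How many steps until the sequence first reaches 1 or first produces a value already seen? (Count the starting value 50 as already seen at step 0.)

50 → 5² + 0² = 25
25 → 2² + 5² = 29
29 → 2² + 9² = 85
85 → 8² + 5² = 89
89 → 8² + 9² = 145
145 → 1² + 4² + 5² = 42
42 → 4² + 2² = 20
20 → 2² + 0² = 4
4 → 4² = 16
16 → 1² + 6² = 37
37 → 3² + 7² = 58
58 → 5² + 8² = 89  — 89 repeats.
That took 12 steps.

12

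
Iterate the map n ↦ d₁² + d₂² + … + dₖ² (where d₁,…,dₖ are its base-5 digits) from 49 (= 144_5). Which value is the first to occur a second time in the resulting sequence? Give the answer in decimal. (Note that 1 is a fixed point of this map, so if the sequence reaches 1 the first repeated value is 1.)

49 = (1,4,4)_5 → 1² + 4² + 4² = 1 + 16 + 16 = 33
33 = (1,1,3)_5 → 1² + 1² + 3² = 1 + 1 + 9 = 11
11 = (2,1)_5 → 2² + 1² = 4 + 1 = 5
5 = (1,0)_5 → 1² + 0² = 1 + 0 = 1  — reached the fixed point 1.
1 → 1, so 1 is the first repeated value.

1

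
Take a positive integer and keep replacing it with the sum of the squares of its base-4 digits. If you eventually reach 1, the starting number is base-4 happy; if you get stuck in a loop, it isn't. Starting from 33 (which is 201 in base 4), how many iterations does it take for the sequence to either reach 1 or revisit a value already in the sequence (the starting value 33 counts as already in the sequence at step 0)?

33 = (2,0,1)_4 → 2² + 0² + 1² = 5
5 = (1,1)_4 → 1² + 1² = 2
2 = (2)_4 → 2² = 4
4 = (1,0)_4 → 1² + 0² = 1  — reached 1.
That took 4 steps.

4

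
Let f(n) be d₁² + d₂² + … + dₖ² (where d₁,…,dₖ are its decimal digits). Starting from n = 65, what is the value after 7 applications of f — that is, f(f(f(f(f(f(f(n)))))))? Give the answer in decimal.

20

65 → 6² + 5² = 36 + 25 = 61
61 → 6² + 1² = 36 + 1 = 37
37 → 3² + 7² = 9 + 49 = 58
58 → 5² + 8² = 25 + 64 = 89
89 → 8² + 9² = 64 + 81 = 145
145 → 1² + 4² + 5² = 1 + 16 + 25 = 42
42 → 4² + 2² = 16 + 4 = 20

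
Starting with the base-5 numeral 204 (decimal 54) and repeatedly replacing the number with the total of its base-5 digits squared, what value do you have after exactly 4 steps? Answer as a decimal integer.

54 = (2,0,4)_5 → 20
20 = (4,0)_5 → 16
16 = (3,1)_5 → 10
10 = (2,0)_5 → 4

4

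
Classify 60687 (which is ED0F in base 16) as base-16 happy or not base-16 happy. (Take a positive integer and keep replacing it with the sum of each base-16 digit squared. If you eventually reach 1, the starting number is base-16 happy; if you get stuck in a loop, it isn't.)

60687 = (14,13,0,15)_16 → 14² + 13² + 0² + 15² = 590
590 = (2,4,14)_16 → 2² + 4² + 14² = 216
216 = (13,8)_16 → 13² + 8² = 233
233 = (14,9)_16 → 14² + 9² = 277
277 = (1,1,5)_16 → 1² + 1² + 5² = 27
27 = (1,11)_16 → 1² + 11² = 122
122 = (7,10)_16 → 7² + 10² = 149
149 = (9,5)_16 → 9² + 5² = 106
106 = (6,10)_16 → 6² + 10² = 136
136 = (8,8)_16 → 8² + 8² = 128
128 = (8,0)_16 → 8² + 0² = 64
64 = (4,0)_16 → 4² + 0² = 16
16 = (1,0)_16 → 1² + 0² = 1  — reached 1.

base-16 happy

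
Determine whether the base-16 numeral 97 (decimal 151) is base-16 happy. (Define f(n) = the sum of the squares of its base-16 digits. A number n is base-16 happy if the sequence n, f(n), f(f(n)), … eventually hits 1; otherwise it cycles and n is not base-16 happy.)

151 = (9,7)_16 → 9² + 7² = 130
130 = (8,2)_16 → 8² + 2² = 68
68 = (4,4)_16 → 4² + 4² = 32
32 = (2,0)_16 → 2² + 0² = 4
4 = (4)_16 → 4² = 16
16 = (1,0)_16 → 1² + 0² = 1  — reached 1.

base-16 happy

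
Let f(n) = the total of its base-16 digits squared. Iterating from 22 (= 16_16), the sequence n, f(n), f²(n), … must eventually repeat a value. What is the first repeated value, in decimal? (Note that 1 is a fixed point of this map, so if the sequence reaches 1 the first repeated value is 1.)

169

22 = (1,6)_16 → 1² + 6² = 1 + 36 = 37
37 = (2,5)_16 → 2² + 5² = 4 + 25 = 29
29 = (1,13)_16 → 1² + 13² = 1 + 169 = 170
170 = (10,10)_16 → 10² + 10² = 100 + 100 = 200
200 = (12,8)_16 → 12² + 8² = 144 + 64 = 208
208 = (13,0)_16 → 13² + 0² = 169 + 0 = 169
169 = (10,9)_16 → 10² + 9² = 100 + 81 = 181
181 = (11,5)_16 → 11² + 5² = 121 + 25 = 146
146 = (9,2)_16 → 9² + 2² = 81 + 4 = 85
85 = (5,5)_16 → 5² + 5² = 25 + 25 = 50
50 = (3,2)_16 → 3² + 2² = 9 + 4 = 13
13 = (13)_16 → 13² = 169  — 169 already appeared earlier.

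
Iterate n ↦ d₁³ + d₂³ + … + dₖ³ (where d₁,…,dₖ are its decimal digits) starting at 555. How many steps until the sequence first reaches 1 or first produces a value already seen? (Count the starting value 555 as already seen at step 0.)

555 → 375
375 → 495
495 → 918
918 → 1242
1242 → 81
81 → 513
513 → 153
153 → 153  — 153 repeats.
That took 8 steps.

8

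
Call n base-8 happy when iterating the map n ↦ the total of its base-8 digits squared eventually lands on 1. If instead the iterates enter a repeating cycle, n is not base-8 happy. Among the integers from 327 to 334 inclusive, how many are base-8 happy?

327: 327 → 74 → 6 → 36 → 32 → 16 → 4 → 16  (repeats 16)
328: 328 → 26 → 13 → 26  (repeats 26)
329: 329 → 27 → 18 → 8 → 1  (reaches 1)
330: 330 → 30 → 45 → 50 → 40 → 25 → 10 → 5 → 25  (repeats 25)
331: 331 → 35 → 25 → 10 → 5 → 25  (repeats 25)
332: 332 → 42 → 29 → 34 → 20 → 20  (repeats 20)
333: 333 → 51 → 45 → 50 → 40 → 25 → 10 → 5 → 25  (repeats 25)
334: 334 → 62 → 85 → 30 → 45 → 50 → 40 → 25 → 10 → 5 → 25  (repeats 25)
base-8 happy: 329

1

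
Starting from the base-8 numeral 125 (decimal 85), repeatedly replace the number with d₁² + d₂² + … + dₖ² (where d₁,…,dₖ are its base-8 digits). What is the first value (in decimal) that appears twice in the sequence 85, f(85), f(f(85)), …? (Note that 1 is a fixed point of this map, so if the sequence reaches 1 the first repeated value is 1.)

25

85 = (1,2,5)_8 → 30
30 = (3,6)_8 → 45
45 = (5,5)_8 → 50
50 = (6,2)_8 → 40
40 = (5,0)_8 → 25
25 = (3,1)_8 → 10
10 = (1,2)_8 → 5
5 = (5)_8 → 25  — 25 already appeared earlier.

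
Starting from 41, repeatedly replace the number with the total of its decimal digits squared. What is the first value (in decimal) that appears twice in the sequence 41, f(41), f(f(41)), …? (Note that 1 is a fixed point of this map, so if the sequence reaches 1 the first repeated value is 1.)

41 → 4² + 1² = 17
17 → 1² + 7² = 50
50 → 5² + 0² = 25
25 → 2² + 5² = 29
29 → 2² + 9² = 85
85 → 8² + 5² = 89
89 → 8² + 9² = 145
145 → 1² + 4² + 5² = 42
42 → 4² + 2² = 20
20 → 2² + 0² = 4
4 → 4² = 16
16 → 1² + 6² = 37
37 → 3² + 7² = 58
58 → 5² + 8² = 89  — 89 already appeared earlier.

89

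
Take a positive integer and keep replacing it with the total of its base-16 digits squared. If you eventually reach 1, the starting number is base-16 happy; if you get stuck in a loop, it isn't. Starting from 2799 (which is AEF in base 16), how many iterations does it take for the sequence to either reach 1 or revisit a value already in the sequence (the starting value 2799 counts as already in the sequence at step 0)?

8

2799 = (10,14,15)_16 → 10² + 14² + 15² = 521
521 = (2,0,9)_16 → 2² + 0² + 9² = 85
85 = (5,5)_16 → 5² + 5² = 50
50 = (3,2)_16 → 3² + 2² = 13
13 = (13)_16 → 13² = 169
169 = (10,9)_16 → 10² + 9² = 181
181 = (11,5)_16 → 11² + 5² = 146
146 = (9,2)_16 → 9² + 2² = 85  — 85 repeats.
That took 8 steps.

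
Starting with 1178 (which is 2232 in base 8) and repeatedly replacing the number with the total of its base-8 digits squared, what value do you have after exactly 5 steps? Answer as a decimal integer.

20

1178 = (2,2,3,2)_8 → 2² + 2² + 3² + 2² = 21
21 = (2,5)_8 → 2² + 5² = 29
29 = (3,5)_8 → 3² + 5² = 34
34 = (4,2)_8 → 4² + 2² = 20
20 = (2,4)_8 → 2² + 4² = 20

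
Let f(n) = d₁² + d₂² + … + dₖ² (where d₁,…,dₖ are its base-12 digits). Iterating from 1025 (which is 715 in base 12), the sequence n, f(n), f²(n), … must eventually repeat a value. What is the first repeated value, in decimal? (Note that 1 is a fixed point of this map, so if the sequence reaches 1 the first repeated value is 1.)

1025 = (7,1,5)_12 → 7² + 1² + 5² = 49 + 1 + 25 = 75
75 = (6,3)_12 → 6² + 3² = 36 + 9 = 45
45 = (3,9)_12 → 3² + 9² = 9 + 81 = 90
90 = (7,6)_12 → 7² + 6² = 49 + 36 = 85
85 = (7,1)_12 → 7² + 1² = 49 + 1 = 50
50 = (4,2)_12 → 4² + 2² = 16 + 4 = 20
20 = (1,8)_12 → 1² + 8² = 1 + 64 = 65
65 = (5,5)_12 → 5² + 5² = 25 + 25 = 50  — 50 already appeared earlier.

50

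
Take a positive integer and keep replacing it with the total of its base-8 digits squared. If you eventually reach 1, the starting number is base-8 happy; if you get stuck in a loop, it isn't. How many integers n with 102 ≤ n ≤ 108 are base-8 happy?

1

102: 102 → 53 → 61 → 74 → 6 → 36 → 32 → 16 → 4 → 16  (repeats 16)
103: 103 → 66 → 5 → 25 → 10 → 5  (repeats 5)
104: 104 → 26 → 13 → 26  (repeats 26)
105: 105 → 27 → 18 → 8 → 1  (reaches 1)
106: 106 → 30 → 45 → 50 → 40 → 25 → 10 → 5 → 25  (repeats 25)
107: 107 → 35 → 25 → 10 → 5 → 25  (repeats 25)
108: 108 → 42 → 29 → 34 → 20 → 20  (repeats 20)
base-8 happy: 105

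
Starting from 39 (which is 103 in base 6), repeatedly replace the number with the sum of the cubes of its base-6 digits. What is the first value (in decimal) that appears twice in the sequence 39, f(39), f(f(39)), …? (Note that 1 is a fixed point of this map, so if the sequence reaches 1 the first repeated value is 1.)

39 = (1,0,3)_6 → 1³ + 0³ + 3³ = 1 + 0 + 27 = 28
28 = (4,4)_6 → 4³ + 4³ = 64 + 64 = 128
128 = (3,3,2)_6 → 3³ + 3³ + 2³ = 27 + 27 + 8 = 62
62 = (1,4,2)_6 → 1³ + 4³ + 2³ = 1 + 64 + 8 = 73
73 = (2,0,1)_6 → 2³ + 0³ + 1³ = 8 + 0 + 1 = 9
9 = (1,3)_6 → 1³ + 3³ = 1 + 27 = 28  — 28 already appeared earlier.

28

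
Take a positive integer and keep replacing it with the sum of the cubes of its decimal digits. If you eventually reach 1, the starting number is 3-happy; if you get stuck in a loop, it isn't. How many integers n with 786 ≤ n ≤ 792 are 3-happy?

786: 786 → 1071 → 345 → 216 → 225 → 141 → 66 → 432 → 99 → 1458 → 702 → 351 → 153 → 153  — not 3-happy
787: 787 → 1198 → 1243 → 100 → 1  — 3-happy
788: 788 → 1367 → 587 → 980 → 1241 → 74 → 407 → 407  — not 3-happy
789: 789 → 1584 → 702 → 351 → 153 → 153  — not 3-happy
790: 790 → 1072 → 352 → 160 → 217 → 352  — not 3-happy
791: 791 → 1073 → 371 → 371  — not 3-happy
792: 792 → 1080 → 513 → 153 → 153  — not 3-happy
3-happy: 787

1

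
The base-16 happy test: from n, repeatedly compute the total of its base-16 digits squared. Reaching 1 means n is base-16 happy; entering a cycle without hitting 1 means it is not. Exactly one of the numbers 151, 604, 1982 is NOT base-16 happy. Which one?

604

151: 151 → 130 → 68 → 32 → 4 → 16 → 1  — reaches 1 (base-16 happy)
604: 604 → 173 → 269 → 170 → 200 → 208 → 169 → 181 → 146 → 85 → 50 → 13 → 169  — repeats 169 (not base-16 happy)
1982: 1982 → 366 → 233 → 277 → 27 → 122 → 149 → 106 → 136 → 128 → 64 → 16 → 1  — reaches 1 (base-16 happy)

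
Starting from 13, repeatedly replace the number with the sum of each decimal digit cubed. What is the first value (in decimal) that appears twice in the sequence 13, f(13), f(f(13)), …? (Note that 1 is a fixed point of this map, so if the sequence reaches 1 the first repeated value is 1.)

13 → 1³ + 3³ = 28
28 → 2³ + 8³ = 520
520 → 5³ + 2³ + 0³ = 133
133 → 1³ + 3³ + 3³ = 55
55 → 5³ + 5³ = 250
250 → 2³ + 5³ + 0³ = 133  — 133 already appeared earlier.

133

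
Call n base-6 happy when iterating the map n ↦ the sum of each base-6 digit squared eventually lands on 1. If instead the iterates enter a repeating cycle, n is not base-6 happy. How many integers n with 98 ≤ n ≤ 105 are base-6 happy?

1

98: 98 → 24 → 16 → 20 → 13 → 5 → 25 → 17 → 29 → 41 → 26 → 20  — not base-6 happy
99: 99 → 29 → 41 → 26 → 20 → 13 → 5 → 25 → 17 → 29  — not base-6 happy
100: 100 → 36 → 1  — base-6 happy
101: 101 → 45 → 11 → 26 → 20 → 13 → 5 → 25 → 17 → 29 → 41 → 26  — not base-6 happy
102: 102 → 29 → 41 → 26 → 20 → 13 → 5 → 25 → 17 → 29  — not base-6 happy
103: 103 → 30 → 25 → 17 → 29 → 41 → 26 → 20 → 13 → 5 → 25  — not base-6 happy
104: 104 → 33 → 34 → 41 → 26 → 20 → 13 → 5 → 25 → 17 → 29 → 41  — not base-6 happy
105: 105 → 38 → 5 → 25 → 17 → 29 → 41 → 26 → 20 → 13 → 5  — not base-6 happy
base-6 happy: 100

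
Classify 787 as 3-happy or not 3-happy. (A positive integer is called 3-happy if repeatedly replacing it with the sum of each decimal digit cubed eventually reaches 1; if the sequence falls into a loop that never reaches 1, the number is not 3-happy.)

3-happy

787 → 7³ + 8³ + 7³ = 1198
1198 → 1³ + 1³ + 9³ + 8³ = 1243
1243 → 1³ + 2³ + 4³ + 3³ = 100
100 → 1³ + 0³ + 0³ = 1  — reached 1.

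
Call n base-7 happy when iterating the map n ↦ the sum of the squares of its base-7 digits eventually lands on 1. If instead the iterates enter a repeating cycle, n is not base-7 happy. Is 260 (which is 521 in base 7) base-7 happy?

not base-7 happy

260 = (5,2,1)_7 → 5² + 2² + 1² = 30
30 = (4,2)_7 → 4² + 2² = 20
20 = (2,6)_7 → 2² + 6² = 40
40 = (5,5)_7 → 5² + 5² = 50
50 = (1,0,1)_7 → 1² + 0² + 1² = 2
2 = (2)_7 → 2² = 4
4 = (4)_7 → 4² = 16
16 = (2,2)_7 → 2² + 2² = 8
8 = (1,1)_7 → 1² + 1² = 2  — 2 already seen; the sequence cycles without reaching 1.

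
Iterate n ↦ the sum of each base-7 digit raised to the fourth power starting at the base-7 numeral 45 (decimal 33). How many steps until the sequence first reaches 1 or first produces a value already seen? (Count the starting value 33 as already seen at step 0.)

15

33 = (4,5)_7 → 4⁴ + 5⁴ = 881
881 = (2,3,6,6)_7 → 2⁴ + 3⁴ + 6⁴ + 6⁴ = 2689
2689 = (1,0,5,6,1)_7 → 1⁴ + 0⁴ + 5⁴ + 6⁴ + 1⁴ = 1923
1923 = (5,4,1,5)_7 → 5⁴ + 4⁴ + 1⁴ + 5⁴ = 1507
1507 = (4,2,5,2)_7 → 4⁴ + 2⁴ + 5⁴ + 2⁴ = 913
913 = (2,4,4,3)_7 → 2⁴ + 4⁴ + 4⁴ + 3⁴ = 609
609 = (1,5,3,0)_7 → 1⁴ + 5⁴ + 3⁴ + 0⁴ = 707
707 = (2,0,3,0)_7 → 2⁴ + 0⁴ + 3⁴ + 0⁴ = 97
97 = (1,6,6)_7 → 1⁴ + 6⁴ + 6⁴ = 2593
2593 = (1,0,3,6,3)_7 → 1⁴ + 0⁴ + 3⁴ + 6⁴ + 3⁴ = 1459
1459 = (4,1,5,3)_7 → 4⁴ + 1⁴ + 5⁴ + 3⁴ = 963
963 = (2,5,4,4)_7 → 2⁴ + 5⁴ + 4⁴ + 4⁴ = 1153
1153 = (3,2,3,5)_7 → 3⁴ + 2⁴ + 3⁴ + 5⁴ = 803
803 = (2,2,2,5)_7 → 2⁴ + 2⁴ + 2⁴ + 5⁴ = 673
673 = (1,6,5,1)_7 → 1⁴ + 6⁴ + 5⁴ + 1⁴ = 1923  — 1923 repeats.
That took 15 steps.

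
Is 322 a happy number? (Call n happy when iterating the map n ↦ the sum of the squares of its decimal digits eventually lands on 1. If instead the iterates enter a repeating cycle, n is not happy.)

not happy

322 → 3² + 2² + 2² = 17
17 → 1² + 7² = 50
50 → 5² + 0² = 25
25 → 2² + 5² = 29
29 → 2² + 9² = 85
85 → 8² + 5² = 89
89 → 8² + 9² = 145
145 → 1² + 4² + 5² = 42
42 → 4² + 2² = 20
20 → 2² + 0² = 4
4 → 4² = 16
16 → 1² + 6² = 37
37 → 3² + 7² = 58
58 → 5² + 8² = 89  — 89 already seen; the sequence cycles without reaching 1.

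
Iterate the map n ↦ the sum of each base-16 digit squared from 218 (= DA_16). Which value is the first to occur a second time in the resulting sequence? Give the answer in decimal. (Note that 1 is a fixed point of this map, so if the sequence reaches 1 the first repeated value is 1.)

218 = (13,10)_16 → 13² + 10² = 169 + 100 = 269
269 = (1,0,13)_16 → 1² + 0² + 13² = 1 + 0 + 169 = 170
170 = (10,10)_16 → 10² + 10² = 100 + 100 = 200
200 = (12,8)_16 → 12² + 8² = 144 + 64 = 208
208 = (13,0)_16 → 13² + 0² = 169 + 0 = 169
169 = (10,9)_16 → 10² + 9² = 100 + 81 = 181
181 = (11,5)_16 → 11² + 5² = 121 + 25 = 146
146 = (9,2)_16 → 9² + 2² = 81 + 4 = 85
85 = (5,5)_16 → 5² + 5² = 25 + 25 = 50
50 = (3,2)_16 → 3² + 2² = 9 + 4 = 13
13 = (13)_16 → 13² = 169  — 169 already appeared earlier.

169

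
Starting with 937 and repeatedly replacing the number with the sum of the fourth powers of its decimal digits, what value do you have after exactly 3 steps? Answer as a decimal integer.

937 → 9⁴ + 3⁴ + 7⁴ = 6561 + 81 + 2401 = 9043
9043 → 9⁴ + 0⁴ + 4⁴ + 3⁴ = 6561 + 0 + 256 + 81 = 6898
6898 → 6⁴ + 8⁴ + 9⁴ + 8⁴ = 1296 + 4096 + 6561 + 4096 = 16049

16049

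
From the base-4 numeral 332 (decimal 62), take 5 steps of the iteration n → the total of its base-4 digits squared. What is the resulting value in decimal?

4

62 = (3,3,2)_4 → 3² + 3² + 2² = 22
22 = (1,1,2)_4 → 1² + 1² + 2² = 6
6 = (1,2)_4 → 1² + 2² = 5
5 = (1,1)_4 → 1² + 1² = 2
2 = (2)_4 → 2² = 4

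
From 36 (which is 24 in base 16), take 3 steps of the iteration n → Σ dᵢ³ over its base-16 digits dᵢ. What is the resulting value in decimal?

72

36 = (2,4)_16 → 72
72 = (4,8)_16 → 576
576 = (2,4,0)_16 → 72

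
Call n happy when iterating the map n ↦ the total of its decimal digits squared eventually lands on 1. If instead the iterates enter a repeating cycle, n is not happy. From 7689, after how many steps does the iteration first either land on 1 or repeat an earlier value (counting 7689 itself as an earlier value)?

4

7689 → 7² + 6² + 8² + 9² = 230
230 → 2² + 3² + 0² = 13
13 → 1² + 3² = 10
10 → 1² + 0² = 1  — reached 1.
That took 4 steps.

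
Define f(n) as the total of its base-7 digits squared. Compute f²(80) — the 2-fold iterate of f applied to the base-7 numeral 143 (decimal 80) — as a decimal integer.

80 = (1,4,3)_7 → 1² + 4² + 3² = 26
26 = (3,5)_7 → 3² + 5² = 34

34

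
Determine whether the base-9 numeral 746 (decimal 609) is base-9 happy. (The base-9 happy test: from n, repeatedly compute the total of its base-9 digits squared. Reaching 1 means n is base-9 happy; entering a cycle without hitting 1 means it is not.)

base-9 happy

609 = (7,4,6)_9 → 7² + 4² + 6² = 49 + 16 + 36 = 101
101 = (1,2,2)_9 → 1² + 2² + 2² = 1 + 4 + 4 = 9
9 = (1,0)_9 → 1² + 0² = 1 + 0 = 1  — reached 1.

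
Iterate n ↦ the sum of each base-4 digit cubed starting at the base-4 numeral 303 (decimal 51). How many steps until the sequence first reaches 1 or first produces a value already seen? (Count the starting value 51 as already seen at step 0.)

4

51 = (3,0,3)_4 → 3³ + 0³ + 3³ = 27 + 0 + 27 = 54
54 = (3,1,2)_4 → 3³ + 1³ + 2³ = 27 + 1 + 8 = 36
36 = (2,1,0)_4 → 2³ + 1³ + 0³ = 8 + 1 + 0 = 9
9 = (2,1)_4 → 2³ + 1³ = 8 + 1 = 9  — 9 repeats.
That took 4 steps.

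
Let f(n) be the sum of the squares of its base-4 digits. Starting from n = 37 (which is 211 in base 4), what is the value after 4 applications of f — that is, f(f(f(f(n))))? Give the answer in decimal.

4

37 = (2,1,1)_4 → 6
6 = (1,2)_4 → 5
5 = (1,1)_4 → 2
2 = (2)_4 → 4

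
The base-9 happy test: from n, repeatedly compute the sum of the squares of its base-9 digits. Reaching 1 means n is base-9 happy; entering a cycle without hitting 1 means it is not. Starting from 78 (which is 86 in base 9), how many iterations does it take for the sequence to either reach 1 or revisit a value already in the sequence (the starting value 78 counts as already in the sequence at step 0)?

6

78 = (8,6)_9 → 8² + 6² = 100
100 = (1,2,1)_9 → 1² + 2² + 1² = 6
6 = (6)_9 → 6² = 36
36 = (4,0)_9 → 4² + 0² = 16
16 = (1,7)_9 → 1² + 7² = 50
50 = (5,5)_9 → 5² + 5² = 50  — 50 repeats.
That took 6 steps.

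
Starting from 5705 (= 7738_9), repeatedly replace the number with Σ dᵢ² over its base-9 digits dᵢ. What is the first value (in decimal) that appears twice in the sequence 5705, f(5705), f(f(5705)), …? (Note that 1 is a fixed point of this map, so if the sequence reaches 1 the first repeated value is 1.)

53

5705 = (7,7,3,8)_9 → 7² + 7² + 3² + 8² = 49 + 49 + 9 + 64 = 171
171 = (2,1,0)_9 → 2² + 1² + 0² = 4 + 1 + 0 = 5
5 = (5)_9 → 5² = 25
25 = (2,7)_9 → 2² + 7² = 4 + 49 = 53
53 = (5,8)_9 → 5² + 8² = 25 + 64 = 89
89 = (1,0,8)_9 → 1² + 0² + 8² = 1 + 0 + 64 = 65
65 = (7,2)_9 → 7² + 2² = 49 + 4 = 53  — 53 already appeared earlier.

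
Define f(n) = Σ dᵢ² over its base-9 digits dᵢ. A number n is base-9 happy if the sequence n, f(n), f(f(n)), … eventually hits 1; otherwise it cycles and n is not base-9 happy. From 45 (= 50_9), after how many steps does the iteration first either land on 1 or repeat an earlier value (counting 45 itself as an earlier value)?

45 = (5,0)_9 → 25
25 = (2,7)_9 → 53
53 = (5,8)_9 → 89
89 = (1,0,8)_9 → 65
65 = (7,2)_9 → 53  — 53 repeats.
That took 5 steps.

5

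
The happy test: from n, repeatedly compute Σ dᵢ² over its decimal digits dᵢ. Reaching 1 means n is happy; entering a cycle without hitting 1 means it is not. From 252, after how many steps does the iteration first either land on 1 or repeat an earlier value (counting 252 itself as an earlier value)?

252 → 2² + 5² + 2² = 4 + 25 + 4 = 33
33 → 3² + 3² = 9 + 9 = 18
18 → 1² + 8² = 1 + 64 = 65
65 → 6² + 5² = 36 + 25 = 61
61 → 6² + 1² = 36 + 1 = 37
37 → 3² + 7² = 9 + 49 = 58
58 → 5² + 8² = 25 + 64 = 89
89 → 8² + 9² = 64 + 81 = 145
145 → 1² + 4² + 5² = 1 + 16 + 25 = 42
42 → 4² + 2² = 16 + 4 = 20
20 → 2² + 0² = 4 + 0 = 4
4 → 4² = 16
16 → 1² + 6² = 1 + 36 = 37  — 37 repeats.
That took 13 steps.

13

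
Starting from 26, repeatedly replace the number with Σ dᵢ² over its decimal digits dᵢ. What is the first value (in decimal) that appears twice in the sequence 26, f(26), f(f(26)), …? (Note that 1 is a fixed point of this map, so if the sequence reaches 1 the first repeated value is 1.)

26 → 2² + 6² = 4 + 36 = 40
40 → 4² + 0² = 16 + 0 = 16
16 → 1² + 6² = 1 + 36 = 37
37 → 3² + 7² = 9 + 49 = 58
58 → 5² + 8² = 25 + 64 = 89
89 → 8² + 9² = 64 + 81 = 145
145 → 1² + 4² + 5² = 1 + 16 + 25 = 42
42 → 4² + 2² = 16 + 4 = 20
20 → 2² + 0² = 4 + 0 = 4
4 → 4² = 16  — 16 already appeared earlier.

16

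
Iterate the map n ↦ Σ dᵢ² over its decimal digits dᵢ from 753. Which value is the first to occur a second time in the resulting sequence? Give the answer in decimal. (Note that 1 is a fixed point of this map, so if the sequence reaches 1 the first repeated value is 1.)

58

753 → 83
83 → 73
73 → 58
58 → 89
89 → 145
145 → 42
42 → 20
20 → 4
4 → 16
16 → 37
37 → 58  — 58 already appeared earlier.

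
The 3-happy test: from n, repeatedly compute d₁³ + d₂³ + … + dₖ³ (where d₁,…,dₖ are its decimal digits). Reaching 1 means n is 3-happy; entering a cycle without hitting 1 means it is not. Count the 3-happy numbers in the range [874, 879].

1

874: 874 → 919 → 1459 → 919  — not 3-happy
875: 875 → 980 → 1241 → 74 → 407 → 407  — not 3-happy
876: 876 → 1071 → 345 → 216 → 225 → 141 → 66 → 432 → 99 → 1458 → 702 → 351 → 153 → 153  — not 3-happy
877: 877 → 1198 → 1243 → 100 → 1  — 3-happy
878: 878 → 1367 → 587 → 980 → 1241 → 74 → 407 → 407  — not 3-happy
879: 879 → 1584 → 702 → 351 → 153 → 153  — not 3-happy
3-happy: 877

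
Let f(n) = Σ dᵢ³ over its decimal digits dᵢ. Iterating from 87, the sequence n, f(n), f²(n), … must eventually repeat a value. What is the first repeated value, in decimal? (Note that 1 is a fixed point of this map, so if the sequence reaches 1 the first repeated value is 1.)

153

87 → 8³ + 7³ = 512 + 343 = 855
855 → 8³ + 5³ + 5³ = 512 + 125 + 125 = 762
762 → 7³ + 6³ + 2³ = 343 + 216 + 8 = 567
567 → 5³ + 6³ + 7³ = 125 + 216 + 343 = 684
684 → 6³ + 8³ + 4³ = 216 + 512 + 64 = 792
792 → 7³ + 9³ + 2³ = 343 + 729 + 8 = 1080
1080 → 1³ + 0³ + 8³ + 0³ = 1 + 0 + 512 + 0 = 513
513 → 5³ + 1³ + 3³ = 125 + 1 + 27 = 153
153 → 1³ + 5³ + 3³ = 1 + 125 + 27 = 153  — 153 already appeared earlier.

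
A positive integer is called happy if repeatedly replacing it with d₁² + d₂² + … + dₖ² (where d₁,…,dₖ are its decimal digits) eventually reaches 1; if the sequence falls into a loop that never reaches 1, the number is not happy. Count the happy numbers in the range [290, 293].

2

290: 290 → 85 → 89 → 145 → 42 → 20 → 4 → 16 → 37 → 58 → 89  — not happy
291: 291 → 86 → 100 → 1  — happy
292: 292 → 89 → 145 → 42 → 20 → 4 → 16 → 37 → 58 → 89  — not happy
293: 293 → 94 → 97 → 130 → 10 → 1  — happy
happy: 291, 293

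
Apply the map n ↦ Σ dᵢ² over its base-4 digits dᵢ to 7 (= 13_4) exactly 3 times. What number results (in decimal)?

7 = (1,3)_4 → 1² + 3² = 10
10 = (2,2)_4 → 2² + 2² = 8
8 = (2,0)_4 → 2² + 0² = 4

4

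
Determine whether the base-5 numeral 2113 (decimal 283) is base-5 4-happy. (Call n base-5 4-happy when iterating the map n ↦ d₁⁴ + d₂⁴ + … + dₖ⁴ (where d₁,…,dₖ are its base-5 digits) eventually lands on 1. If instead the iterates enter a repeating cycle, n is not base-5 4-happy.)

283 = (2,1,1,3)_5 → 2⁴ + 1⁴ + 1⁴ + 3⁴ = 16 + 1 + 1 + 81 = 99
99 = (3,4,4)_5 → 3⁴ + 4⁴ + 4⁴ = 81 + 256 + 256 = 593
593 = (4,3,3,3)_5 → 4⁴ + 3⁴ + 3⁴ + 3⁴ = 256 + 81 + 81 + 81 = 499
499 = (3,4,4,4)_5 → 3⁴ + 4⁴ + 4⁴ + 4⁴ = 81 + 256 + 256 + 256 = 849
849 = (1,1,3,4,4)_5 → 1⁴ + 1⁴ + 3⁴ + 4⁴ + 4⁴ = 1 + 1 + 81 + 256 + 256 = 595
595 = (4,3,4,0)_5 → 4⁴ + 3⁴ + 4⁴ + 0⁴ = 256 + 81 + 256 + 0 = 593  — 593 already seen; the sequence cycles without reaching 1.

not base-5 4-happy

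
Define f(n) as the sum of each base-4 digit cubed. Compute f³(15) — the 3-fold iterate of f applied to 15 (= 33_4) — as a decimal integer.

9

15 = (3,3)_4 → 3³ + 3³ = 54
54 = (3,1,2)_4 → 3³ + 1³ + 2³ = 36
36 = (2,1,0)_4 → 2³ + 1³ + 0³ = 9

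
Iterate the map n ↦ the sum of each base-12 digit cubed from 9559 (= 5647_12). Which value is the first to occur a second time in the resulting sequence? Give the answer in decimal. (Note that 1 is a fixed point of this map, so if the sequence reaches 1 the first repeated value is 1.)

9559 = (5,6,4,7)_12 → 748
748 = (5,2,4)_12 → 197
197 = (1,4,5)_12 → 190
190 = (1,3,10)_12 → 1028
1028 = (7,1,8)_12 → 856
856 = (5,11,4)_12 → 1520
1520 = (10,6,8)_12 → 1728
1728 = (1,0,0,0)_12 → 1  — reached the fixed point 1.
1 → 1, so 1 is the first repeated value.

1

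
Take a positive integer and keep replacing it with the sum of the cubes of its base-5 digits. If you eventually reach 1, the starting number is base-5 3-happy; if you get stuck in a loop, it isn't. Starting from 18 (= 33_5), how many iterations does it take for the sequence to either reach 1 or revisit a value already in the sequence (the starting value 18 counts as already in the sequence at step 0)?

18 = (3,3)_5 → 3³ + 3³ = 27 + 27 = 54
54 = (2,0,4)_5 → 2³ + 0³ + 4³ = 8 + 0 + 64 = 72
72 = (2,4,2)_5 → 2³ + 4³ + 2³ = 8 + 64 + 8 = 80
80 = (3,1,0)_5 → 3³ + 1³ + 0³ = 27 + 1 + 0 = 28
28 = (1,0,3)_5 → 1³ + 0³ + 3³ = 1 + 0 + 27 = 28  — 28 repeats.
That took 5 steps.

5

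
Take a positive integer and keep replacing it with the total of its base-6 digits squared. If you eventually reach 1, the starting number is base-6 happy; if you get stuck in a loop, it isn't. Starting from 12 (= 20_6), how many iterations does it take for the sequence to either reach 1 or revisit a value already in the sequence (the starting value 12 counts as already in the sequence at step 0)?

11

12 = (2,0)_6 → 2² + 0² = 4
4 = (4)_6 → 4² = 16
16 = (2,4)_6 → 2² + 4² = 20
20 = (3,2)_6 → 3² + 2² = 13
13 = (2,1)_6 → 2² + 1² = 5
5 = (5)_6 → 5² = 25
25 = (4,1)_6 → 4² + 1² = 17
17 = (2,5)_6 → 2² + 5² = 29
29 = (4,5)_6 → 4² + 5² = 41
41 = (1,0,5)_6 → 1² + 0² + 5² = 26
26 = (4,2)_6 → 4² + 2² = 20  — 20 repeats.
That took 11 steps.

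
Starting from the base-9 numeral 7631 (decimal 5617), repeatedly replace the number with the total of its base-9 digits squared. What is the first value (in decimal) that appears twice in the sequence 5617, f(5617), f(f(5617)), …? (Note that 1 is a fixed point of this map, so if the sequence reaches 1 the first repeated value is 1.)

5617 = (7,6,3,1)_9 → 7² + 6² + 3² + 1² = 49 + 36 + 9 + 1 = 95
95 = (1,1,5)_9 → 1² + 1² + 5² = 1 + 1 + 25 = 27
27 = (3,0)_9 → 3² + 0² = 9 + 0 = 9
9 = (1,0)_9 → 1² + 0² = 1 + 0 = 1  — reached the fixed point 1.
1 → 1, so 1 is the first repeated value.

1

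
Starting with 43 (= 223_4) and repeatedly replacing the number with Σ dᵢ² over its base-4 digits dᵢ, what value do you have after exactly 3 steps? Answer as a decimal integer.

43 = (2,2,3)_4 → 2² + 2² + 3² = 17
17 = (1,0,1)_4 → 1² + 0² + 1² = 2
2 = (2)_4 → 2² = 4

4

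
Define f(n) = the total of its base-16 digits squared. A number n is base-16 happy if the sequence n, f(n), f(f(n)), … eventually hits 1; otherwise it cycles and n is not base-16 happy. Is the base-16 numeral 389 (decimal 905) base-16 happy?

905 = (3,8,9)_16 → 3² + 8² + 9² = 9 + 64 + 81 = 154
154 = (9,10)_16 → 9² + 10² = 81 + 100 = 181
181 = (11,5)_16 → 11² + 5² = 121 + 25 = 146
146 = (9,2)_16 → 9² + 2² = 81 + 4 = 85
85 = (5,5)_16 → 5² + 5² = 25 + 25 = 50
50 = (3,2)_16 → 3² + 2² = 9 + 4 = 13
13 = (13)_16 → 13² = 169
169 = (10,9)_16 → 10² + 9² = 100 + 81 = 181  — 181 already seen; the sequence cycles without reaching 1.

not base-16 happy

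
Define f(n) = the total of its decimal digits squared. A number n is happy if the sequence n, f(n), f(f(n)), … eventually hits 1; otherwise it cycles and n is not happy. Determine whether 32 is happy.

happy

32 → 3² + 2² = 13
13 → 1² + 3² = 10
10 → 1² + 0² = 1  — reached 1.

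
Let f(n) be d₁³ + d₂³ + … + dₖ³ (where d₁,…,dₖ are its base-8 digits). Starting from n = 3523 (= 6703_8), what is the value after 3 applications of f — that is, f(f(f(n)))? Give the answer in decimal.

28

3523 = (6,7,0,3)_8 → 586
586 = (1,1,1,2)_8 → 11
11 = (1,3)_8 → 28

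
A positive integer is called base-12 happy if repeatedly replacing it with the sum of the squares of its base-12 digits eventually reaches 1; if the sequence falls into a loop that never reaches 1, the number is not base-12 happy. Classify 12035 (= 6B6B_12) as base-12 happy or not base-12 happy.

base-12 happy

12035 = (6,11,6,11)_12 → 6² + 11² + 6² + 11² = 314
314 = (2,2,2)_12 → 2² + 2² + 2² = 12
12 = (1,0)_12 → 1² + 0² = 1  — reached 1.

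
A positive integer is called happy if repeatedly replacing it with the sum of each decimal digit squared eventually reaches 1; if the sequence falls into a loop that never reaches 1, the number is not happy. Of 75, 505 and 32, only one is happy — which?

32

75: 75 → 74 → 65 → 61 → 37 → 58 → 89 → 145 → 42 → 20 → 4 → 16 → 37  — repeats 37 (not happy)
505: 505 → 50 → 25 → 29 → 85 → 89 → 145 → 42 → 20 → 4 → 16 → 37 → 58 → 89  — repeats 89 (not happy)
32: 32 → 13 → 10 → 1  — reaches 1 (happy)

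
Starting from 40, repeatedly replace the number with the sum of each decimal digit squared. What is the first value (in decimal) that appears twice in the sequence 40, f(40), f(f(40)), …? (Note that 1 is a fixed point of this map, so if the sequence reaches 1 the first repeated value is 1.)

16

40 → 4² + 0² = 16
16 → 1² + 6² = 37
37 → 3² + 7² = 58
58 → 5² + 8² = 89
89 → 8² + 9² = 145
145 → 1² + 4² + 5² = 42
42 → 4² + 2² = 20
20 → 2² + 0² = 4
4 → 4² = 16  — 16 already appeared earlier.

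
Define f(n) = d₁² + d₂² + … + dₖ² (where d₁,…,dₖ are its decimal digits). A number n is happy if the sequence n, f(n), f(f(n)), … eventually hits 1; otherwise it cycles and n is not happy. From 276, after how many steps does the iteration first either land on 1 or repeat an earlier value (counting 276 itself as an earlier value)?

276 → 2² + 7² + 6² = 89
89 → 8² + 9² = 145
145 → 1² + 4² + 5² = 42
42 → 4² + 2² = 20
20 → 2² + 0² = 4
4 → 4² = 16
16 → 1² + 6² = 37
37 → 3² + 7² = 58
58 → 5² + 8² = 89  — 89 repeats.
That took 9 steps.

9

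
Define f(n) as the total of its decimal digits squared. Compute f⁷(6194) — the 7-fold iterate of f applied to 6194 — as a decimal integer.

89

6194 → 6² + 1² + 9² + 4² = 134
134 → 1² + 3² + 4² = 26
26 → 2² + 6² = 40
40 → 4² + 0² = 16
16 → 1² + 6² = 37
37 → 3² + 7² = 58
58 → 5² + 8² = 89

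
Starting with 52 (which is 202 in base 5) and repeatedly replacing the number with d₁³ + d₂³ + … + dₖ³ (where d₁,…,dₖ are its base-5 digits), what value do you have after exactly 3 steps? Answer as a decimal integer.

52 = (2,0,2)_5 → 2³ + 0³ + 2³ = 16
16 = (3,1)_5 → 3³ + 1³ = 28
28 = (1,0,3)_5 → 1³ + 0³ + 3³ = 28

28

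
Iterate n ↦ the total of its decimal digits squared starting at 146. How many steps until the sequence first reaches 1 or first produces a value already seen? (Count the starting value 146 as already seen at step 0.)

14

146 → 1² + 4² + 6² = 53
53 → 5² + 3² = 34
34 → 3² + 4² = 25
25 → 2² + 5² = 29
29 → 2² + 9² = 85
85 → 8² + 5² = 89
89 → 8² + 9² = 145
145 → 1² + 4² + 5² = 42
42 → 4² + 2² = 20
20 → 2² + 0² = 4
4 → 4² = 16
16 → 1² + 6² = 37
37 → 3² + 7² = 58
58 → 5² + 8² = 89  — 89 repeats.
That took 14 steps.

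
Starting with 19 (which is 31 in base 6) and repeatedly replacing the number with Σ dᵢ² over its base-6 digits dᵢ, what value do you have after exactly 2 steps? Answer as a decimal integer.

17

19 = (3,1)_6 → 3² + 1² = 10
10 = (1,4)_6 → 1² + 4² = 17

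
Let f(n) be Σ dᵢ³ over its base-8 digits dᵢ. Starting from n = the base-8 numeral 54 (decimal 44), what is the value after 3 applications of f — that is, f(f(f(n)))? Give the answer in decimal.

44 = (5,4)_8 → 189
189 = (2,7,5)_8 → 476
476 = (7,3,4)_8 → 434

434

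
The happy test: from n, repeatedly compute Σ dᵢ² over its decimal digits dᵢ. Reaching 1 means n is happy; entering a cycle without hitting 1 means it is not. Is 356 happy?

happy

356 → 70
70 → 49
49 → 97
97 → 130
130 → 10
10 → 1  — reached 1.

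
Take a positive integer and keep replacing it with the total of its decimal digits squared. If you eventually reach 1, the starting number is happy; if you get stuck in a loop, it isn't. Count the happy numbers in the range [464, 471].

464: 464 → 68 → 100 → 1  — happy
465: 465 → 77 → 98 → 145 → 42 → 20 → 4 → 16 → 37 → 58 → 89 → 145  — not happy
466: 466 → 88 → 128 → 69 → 117 → 51 → 26 → 40 → 16 → 37 → 58 → 89 → 145 → 42 → 20 → 4 → 16  — not happy
467: 467 → 101 → 2 → 4 → 16 → 37 → 58 → 89 → 145 → 42 → 20 → 4  — not happy
468: 468 → 116 → 38 → 73 → 58 → 89 → 145 → 42 → 20 → 4 → 16 → 37 → 58  — not happy
469: 469 → 133 → 19 → 82 → 68 → 100 → 1  — happy
470: 470 → 65 → 61 → 37 → 58 → 89 → 145 → 42 → 20 → 4 → 16 → 37  — not happy
471: 471 → 66 → 72 → 53 → 34 → 25 → 29 → 85 → 89 → 145 → 42 → 20 → 4 → 16 → 37 → 58 → 89  — not happy
happy: 464, 469

2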